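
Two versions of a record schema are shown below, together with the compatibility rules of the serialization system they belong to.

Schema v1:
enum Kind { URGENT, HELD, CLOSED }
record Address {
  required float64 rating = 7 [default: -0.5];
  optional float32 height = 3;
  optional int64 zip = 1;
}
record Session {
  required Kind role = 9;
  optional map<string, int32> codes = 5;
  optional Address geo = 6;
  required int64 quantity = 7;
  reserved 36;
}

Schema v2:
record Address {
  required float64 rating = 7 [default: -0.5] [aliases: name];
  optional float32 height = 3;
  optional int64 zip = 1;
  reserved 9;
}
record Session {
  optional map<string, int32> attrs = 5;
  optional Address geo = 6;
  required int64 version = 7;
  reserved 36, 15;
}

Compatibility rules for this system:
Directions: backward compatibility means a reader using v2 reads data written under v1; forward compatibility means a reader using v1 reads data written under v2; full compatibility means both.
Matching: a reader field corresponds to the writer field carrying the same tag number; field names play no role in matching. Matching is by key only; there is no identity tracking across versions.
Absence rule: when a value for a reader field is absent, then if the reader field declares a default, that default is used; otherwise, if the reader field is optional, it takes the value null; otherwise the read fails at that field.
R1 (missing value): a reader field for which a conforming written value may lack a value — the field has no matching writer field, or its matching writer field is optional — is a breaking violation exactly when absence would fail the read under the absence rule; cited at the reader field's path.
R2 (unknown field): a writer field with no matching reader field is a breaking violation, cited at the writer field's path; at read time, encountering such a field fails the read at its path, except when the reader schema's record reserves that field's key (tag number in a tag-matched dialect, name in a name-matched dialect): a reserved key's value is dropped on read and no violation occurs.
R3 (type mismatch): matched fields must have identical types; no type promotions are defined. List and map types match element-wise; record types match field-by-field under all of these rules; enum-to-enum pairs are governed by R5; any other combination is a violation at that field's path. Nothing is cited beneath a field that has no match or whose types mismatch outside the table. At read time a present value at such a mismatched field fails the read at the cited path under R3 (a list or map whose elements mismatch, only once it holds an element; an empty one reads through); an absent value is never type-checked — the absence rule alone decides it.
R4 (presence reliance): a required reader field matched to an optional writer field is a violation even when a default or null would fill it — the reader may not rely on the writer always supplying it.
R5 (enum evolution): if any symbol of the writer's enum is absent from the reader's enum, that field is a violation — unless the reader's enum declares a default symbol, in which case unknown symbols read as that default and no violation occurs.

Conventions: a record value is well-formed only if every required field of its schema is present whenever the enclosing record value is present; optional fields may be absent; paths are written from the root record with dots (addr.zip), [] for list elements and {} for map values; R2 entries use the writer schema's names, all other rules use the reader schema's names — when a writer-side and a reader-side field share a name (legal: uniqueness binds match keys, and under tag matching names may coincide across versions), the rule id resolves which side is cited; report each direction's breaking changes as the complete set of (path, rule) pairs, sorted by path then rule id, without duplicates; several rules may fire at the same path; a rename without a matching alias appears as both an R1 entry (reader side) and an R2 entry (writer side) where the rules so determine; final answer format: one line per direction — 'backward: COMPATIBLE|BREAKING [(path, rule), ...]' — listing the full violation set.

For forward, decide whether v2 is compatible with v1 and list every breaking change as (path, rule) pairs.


forward: BREAKING [(role, R1)]

arrows below run writer -> reader for Session
checking forward for Session: reader v1 against writer v2:
  role has no writer counterpart
  writer optional, map<string, int32> -> map<string, int32>: reader codes maps from writer attrs
  writer optional, Address -> Address: reader geo maps from writer geo
  writer required, int64 -> int64: reader quantity maps from writer version
  writer required, float64 -> float64: reader geo.rating maps from writer geo.rating
  writer optional, float32 -> float32: reader geo.height maps from writer geo.height
  writer optional, int64 -> int64: reader geo.zip maps from writer geo.zip
  R1 fires at role
  => 1 violation(s): forward is BREAKING for Session
diffs on Session not affecting the asked answer:
  renamed field quantity to version in record Session -> fires no rule on Session, leaving the asked answer as it is
  renamed field codes to attrs in record Session -> fires no rule on Session, leaving the asked answer as it is


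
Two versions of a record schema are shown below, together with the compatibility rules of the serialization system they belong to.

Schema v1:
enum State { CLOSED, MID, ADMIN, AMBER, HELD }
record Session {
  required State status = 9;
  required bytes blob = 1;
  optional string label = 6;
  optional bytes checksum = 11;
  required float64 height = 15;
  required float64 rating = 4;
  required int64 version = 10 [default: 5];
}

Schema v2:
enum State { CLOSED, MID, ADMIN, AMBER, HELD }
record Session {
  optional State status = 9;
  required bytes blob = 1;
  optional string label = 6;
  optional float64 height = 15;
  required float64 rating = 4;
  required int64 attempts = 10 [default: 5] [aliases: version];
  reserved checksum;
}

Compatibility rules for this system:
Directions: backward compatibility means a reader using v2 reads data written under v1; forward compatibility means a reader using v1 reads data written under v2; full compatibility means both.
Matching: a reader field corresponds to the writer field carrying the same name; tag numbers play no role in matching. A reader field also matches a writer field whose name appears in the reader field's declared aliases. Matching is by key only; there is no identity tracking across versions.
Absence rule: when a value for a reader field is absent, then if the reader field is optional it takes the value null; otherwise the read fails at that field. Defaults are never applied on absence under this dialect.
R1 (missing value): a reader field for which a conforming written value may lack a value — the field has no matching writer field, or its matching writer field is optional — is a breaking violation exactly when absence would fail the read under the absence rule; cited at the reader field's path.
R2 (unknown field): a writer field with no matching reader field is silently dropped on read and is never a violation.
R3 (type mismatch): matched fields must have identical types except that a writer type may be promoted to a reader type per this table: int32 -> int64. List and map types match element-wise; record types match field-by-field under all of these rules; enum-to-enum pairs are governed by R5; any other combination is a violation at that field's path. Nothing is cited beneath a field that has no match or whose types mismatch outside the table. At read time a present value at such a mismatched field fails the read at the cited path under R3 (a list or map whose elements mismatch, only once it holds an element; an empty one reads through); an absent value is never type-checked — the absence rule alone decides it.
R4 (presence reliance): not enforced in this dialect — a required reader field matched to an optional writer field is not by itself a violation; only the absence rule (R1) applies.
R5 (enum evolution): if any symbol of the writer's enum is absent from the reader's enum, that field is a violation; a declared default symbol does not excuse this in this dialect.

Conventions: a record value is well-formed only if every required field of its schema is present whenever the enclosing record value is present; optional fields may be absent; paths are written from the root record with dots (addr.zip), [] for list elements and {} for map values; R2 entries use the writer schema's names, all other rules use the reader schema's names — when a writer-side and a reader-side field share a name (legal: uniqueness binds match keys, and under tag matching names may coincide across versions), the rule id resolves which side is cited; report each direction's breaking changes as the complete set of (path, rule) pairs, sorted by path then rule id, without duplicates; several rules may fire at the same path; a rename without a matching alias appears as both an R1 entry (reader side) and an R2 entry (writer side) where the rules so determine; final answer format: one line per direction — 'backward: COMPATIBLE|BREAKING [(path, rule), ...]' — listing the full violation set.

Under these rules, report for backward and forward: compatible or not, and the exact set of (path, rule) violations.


each type pair in Session: writer, then reader
backward analysis of Session with v2 as reader and v1 as writer:
  State -> State, writer required: status aligns to status
  bytes -> bytes, writer required: blob aligns to blob
  string -> string, writer optional: label aligns to label
  float64 -> float64, writer required: height aligns to height
  float64 -> float64, writer required: rating aligns to rating
  int64 -> int64, writer required: attempts aligns to version
  checksum (writer side), unknown to reader
  => backward: COMPATIBLE
forward analysis of Session with v1 as reader and v2 as writer:
  State -> State, writer optional: status aligns to status
  bytes -> bytes, writer required: blob aligns to blob
  string -> string, writer optional: label aligns to label
  no writer field matches reader checksum
  float64 -> float64, writer optional: height aligns to height
  float64 -> float64, writer required: rating aligns to rating
  no writer field matches reader version
  attempts (writer side), unknown to reader
  violation R1 at height
  violation R1 at status
  violation R1 at version
  forward on Session therefore BREAKING (3)

backward: COMPATIBLE []; forward: BREAKING [(height, R1), (status, R1), (version, R1)]


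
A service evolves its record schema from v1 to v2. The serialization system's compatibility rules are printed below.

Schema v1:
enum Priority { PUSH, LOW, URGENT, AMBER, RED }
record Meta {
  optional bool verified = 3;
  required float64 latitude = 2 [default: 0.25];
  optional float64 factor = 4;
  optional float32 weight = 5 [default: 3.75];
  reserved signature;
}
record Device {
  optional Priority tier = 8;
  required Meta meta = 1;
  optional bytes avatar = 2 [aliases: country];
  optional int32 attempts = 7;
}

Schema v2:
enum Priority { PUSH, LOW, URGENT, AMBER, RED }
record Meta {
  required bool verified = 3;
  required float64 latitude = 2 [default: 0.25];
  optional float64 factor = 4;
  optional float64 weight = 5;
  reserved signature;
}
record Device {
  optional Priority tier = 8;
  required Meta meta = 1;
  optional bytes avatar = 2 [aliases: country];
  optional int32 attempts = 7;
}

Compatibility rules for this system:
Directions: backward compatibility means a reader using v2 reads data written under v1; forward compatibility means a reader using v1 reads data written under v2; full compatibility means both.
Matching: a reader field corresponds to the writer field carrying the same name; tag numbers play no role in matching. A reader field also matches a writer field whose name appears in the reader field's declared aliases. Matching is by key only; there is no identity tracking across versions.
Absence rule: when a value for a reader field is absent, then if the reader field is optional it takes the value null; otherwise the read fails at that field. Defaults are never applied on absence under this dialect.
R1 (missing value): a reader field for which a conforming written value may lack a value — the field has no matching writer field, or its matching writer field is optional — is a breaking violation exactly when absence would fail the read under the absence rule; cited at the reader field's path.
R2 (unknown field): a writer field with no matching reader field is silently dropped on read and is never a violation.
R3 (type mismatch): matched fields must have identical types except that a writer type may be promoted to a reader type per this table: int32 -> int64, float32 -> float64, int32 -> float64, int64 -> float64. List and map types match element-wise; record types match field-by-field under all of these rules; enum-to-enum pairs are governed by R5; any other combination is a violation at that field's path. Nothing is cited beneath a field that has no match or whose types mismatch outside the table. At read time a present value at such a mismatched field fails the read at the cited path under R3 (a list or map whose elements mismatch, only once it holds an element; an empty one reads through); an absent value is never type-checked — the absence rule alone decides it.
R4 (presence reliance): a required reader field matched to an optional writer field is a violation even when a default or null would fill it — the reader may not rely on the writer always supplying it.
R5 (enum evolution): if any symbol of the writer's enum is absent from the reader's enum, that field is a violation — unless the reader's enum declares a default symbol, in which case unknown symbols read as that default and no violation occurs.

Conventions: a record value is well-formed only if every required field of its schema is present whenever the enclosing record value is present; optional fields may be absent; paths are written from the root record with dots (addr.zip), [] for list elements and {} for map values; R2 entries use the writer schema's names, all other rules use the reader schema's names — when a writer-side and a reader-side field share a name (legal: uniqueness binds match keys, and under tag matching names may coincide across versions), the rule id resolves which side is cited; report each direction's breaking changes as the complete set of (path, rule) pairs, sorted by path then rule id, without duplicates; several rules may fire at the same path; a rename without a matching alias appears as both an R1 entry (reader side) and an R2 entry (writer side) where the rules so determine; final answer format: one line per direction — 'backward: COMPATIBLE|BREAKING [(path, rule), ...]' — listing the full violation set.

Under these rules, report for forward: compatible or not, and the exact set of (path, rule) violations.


each type pair in Device: writer, then reader
forward on Device — v1 reading data written by v2:
  tier <- tier (Priority -> Priority, writer optional)
  meta <- meta (Meta -> Meta, writer required)
  avatar <- avatar (bytes -> bytes, writer optional)
  attempts <- attempts (int32 -> int32, writer optional)
  meta.verified <- meta.verified (bool -> bool, writer required)
  meta.latitude <- meta.latitude (float64 -> float64, writer required)
  meta.factor <- meta.factor (float64 -> float64, writer optional)
  meta.weight <- meta.weight (float64 -> float32, writer optional)
  rule R3 violated at meta.weight
  => 1 violation(s): forward is BREAKING for Device
diffs on Device not affecting the asked answer:
  field verified in record Meta: optional changed to required -> matters only for Device's backward compatibility — outside the asked direction

forward: BREAKING [(meta.weight, R3)]


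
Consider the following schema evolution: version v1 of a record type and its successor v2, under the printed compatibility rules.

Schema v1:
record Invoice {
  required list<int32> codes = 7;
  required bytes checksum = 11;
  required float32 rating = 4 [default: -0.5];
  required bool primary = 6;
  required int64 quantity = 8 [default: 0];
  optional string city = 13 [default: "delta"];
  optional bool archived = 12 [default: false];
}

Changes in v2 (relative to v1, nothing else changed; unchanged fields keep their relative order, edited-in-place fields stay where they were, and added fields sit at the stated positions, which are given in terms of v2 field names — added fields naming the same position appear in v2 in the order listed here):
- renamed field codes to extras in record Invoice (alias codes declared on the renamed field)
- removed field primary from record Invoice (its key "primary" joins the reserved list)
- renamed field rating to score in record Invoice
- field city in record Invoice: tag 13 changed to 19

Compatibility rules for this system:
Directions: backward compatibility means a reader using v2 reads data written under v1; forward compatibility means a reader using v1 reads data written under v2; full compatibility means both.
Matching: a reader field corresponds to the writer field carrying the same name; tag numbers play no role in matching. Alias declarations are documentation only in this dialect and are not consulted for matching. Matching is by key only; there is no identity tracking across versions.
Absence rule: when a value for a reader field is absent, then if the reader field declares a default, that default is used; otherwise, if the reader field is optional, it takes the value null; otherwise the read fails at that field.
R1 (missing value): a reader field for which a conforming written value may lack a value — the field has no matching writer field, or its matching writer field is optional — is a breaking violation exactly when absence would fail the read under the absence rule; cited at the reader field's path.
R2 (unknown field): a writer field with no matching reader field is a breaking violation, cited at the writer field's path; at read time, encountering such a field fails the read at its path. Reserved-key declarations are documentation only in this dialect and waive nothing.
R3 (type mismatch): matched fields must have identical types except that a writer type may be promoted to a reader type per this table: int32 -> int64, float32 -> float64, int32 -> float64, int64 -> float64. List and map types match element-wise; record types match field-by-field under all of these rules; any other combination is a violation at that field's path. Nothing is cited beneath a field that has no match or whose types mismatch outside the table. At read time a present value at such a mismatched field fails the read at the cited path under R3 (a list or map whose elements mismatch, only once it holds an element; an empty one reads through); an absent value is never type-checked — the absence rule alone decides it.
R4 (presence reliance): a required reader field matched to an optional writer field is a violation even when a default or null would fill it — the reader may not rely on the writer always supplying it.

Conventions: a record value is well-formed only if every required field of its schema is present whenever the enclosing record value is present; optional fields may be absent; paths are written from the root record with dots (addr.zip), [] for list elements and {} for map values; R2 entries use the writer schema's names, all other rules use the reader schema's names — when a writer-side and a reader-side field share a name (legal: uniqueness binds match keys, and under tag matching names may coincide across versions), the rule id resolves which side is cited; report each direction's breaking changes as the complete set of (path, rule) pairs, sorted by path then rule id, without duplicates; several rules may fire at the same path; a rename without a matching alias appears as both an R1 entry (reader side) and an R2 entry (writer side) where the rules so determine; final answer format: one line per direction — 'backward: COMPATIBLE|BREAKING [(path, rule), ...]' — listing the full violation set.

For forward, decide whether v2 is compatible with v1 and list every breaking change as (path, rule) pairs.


forward: BREAKING [(codes, R1), (extras, R2), (primary, R1), (score, R2)]

arrows below run writer -> reader for Invoice
forward pass over Invoice, reader schema v1, writer schema v2:
  codes has no writer counterpart
  writer required, bytes -> bytes: reader checksum maps from writer checksum
  rating has no writer counterpart
  primary has no writer counterpart
  writer required, int64 -> int64: reader quantity maps from writer quantity
  writer optional, string -> string: reader city maps from writer city
  writer optional, bool -> bool: reader archived maps from writer archived
  writer extras: unknown to reader
  writer score: unknown to reader
  rule R1 violated at codes
  rule R2 violated at extras
  rule R1 violated at primary
  rule R2 violated at score
  => forward: BREAKING (4)
diffs on Invoice not affecting the asked answer:
  field city in record Invoice: tag 13 changed to 19 -> triggers nothing under Invoice's printed rules — same verdict


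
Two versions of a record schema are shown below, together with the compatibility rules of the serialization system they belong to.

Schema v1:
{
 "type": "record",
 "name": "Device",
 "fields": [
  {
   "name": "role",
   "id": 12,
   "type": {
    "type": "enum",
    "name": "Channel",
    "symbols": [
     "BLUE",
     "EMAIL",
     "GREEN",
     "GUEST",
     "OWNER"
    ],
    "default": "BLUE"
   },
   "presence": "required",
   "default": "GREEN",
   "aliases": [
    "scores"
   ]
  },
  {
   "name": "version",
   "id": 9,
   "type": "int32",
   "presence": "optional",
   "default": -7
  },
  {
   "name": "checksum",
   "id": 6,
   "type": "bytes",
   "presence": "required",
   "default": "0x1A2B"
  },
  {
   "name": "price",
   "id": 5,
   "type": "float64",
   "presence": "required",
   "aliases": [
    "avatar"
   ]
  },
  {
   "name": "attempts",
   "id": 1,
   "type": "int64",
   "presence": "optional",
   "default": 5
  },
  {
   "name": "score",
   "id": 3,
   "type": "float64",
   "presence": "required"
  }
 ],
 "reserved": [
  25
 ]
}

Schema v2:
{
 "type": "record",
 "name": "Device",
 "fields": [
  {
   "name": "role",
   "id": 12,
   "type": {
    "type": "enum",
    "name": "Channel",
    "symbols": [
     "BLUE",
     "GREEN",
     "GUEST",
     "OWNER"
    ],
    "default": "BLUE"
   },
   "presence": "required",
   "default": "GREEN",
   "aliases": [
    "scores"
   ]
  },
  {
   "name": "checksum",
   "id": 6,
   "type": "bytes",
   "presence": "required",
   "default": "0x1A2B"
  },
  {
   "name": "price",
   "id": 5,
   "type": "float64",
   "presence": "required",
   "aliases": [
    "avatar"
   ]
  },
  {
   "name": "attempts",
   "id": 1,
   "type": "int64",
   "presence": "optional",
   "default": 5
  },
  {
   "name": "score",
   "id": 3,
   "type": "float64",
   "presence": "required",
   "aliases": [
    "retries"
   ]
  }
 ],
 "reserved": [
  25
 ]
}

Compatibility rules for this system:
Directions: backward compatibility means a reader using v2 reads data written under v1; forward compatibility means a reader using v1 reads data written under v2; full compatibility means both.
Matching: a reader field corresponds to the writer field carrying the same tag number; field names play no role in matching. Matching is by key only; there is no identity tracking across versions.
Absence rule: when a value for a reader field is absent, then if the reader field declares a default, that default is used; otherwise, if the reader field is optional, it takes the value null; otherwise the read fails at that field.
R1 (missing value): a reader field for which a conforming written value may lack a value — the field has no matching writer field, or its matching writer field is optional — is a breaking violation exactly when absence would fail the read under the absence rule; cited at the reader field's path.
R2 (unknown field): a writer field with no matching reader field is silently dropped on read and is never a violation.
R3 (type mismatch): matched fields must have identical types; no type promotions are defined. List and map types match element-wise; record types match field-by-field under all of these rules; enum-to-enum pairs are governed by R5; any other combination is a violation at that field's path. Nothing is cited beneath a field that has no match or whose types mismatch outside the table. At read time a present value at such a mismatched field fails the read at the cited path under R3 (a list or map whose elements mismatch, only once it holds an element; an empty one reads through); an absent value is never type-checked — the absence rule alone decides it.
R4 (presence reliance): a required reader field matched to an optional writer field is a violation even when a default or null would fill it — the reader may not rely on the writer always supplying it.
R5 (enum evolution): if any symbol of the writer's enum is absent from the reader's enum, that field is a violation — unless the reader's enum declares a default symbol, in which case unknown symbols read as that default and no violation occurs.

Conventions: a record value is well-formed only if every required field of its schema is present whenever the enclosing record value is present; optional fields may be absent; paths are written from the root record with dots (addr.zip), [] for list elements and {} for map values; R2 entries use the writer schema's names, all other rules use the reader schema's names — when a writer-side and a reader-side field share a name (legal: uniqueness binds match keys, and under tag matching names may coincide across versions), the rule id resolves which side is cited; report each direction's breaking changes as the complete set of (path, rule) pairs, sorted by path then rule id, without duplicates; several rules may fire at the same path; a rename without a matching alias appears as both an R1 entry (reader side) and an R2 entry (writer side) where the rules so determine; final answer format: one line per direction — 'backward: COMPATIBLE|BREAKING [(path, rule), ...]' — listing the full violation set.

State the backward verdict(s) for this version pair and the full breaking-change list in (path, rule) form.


backward: COMPATIBLE []

the writer's type comes first in each Device pair
backward for Device (reader v2, writer v1):
  Channel -> Channel, writer required: role aligns to role
  bytes -> bytes, writer required: checksum aligns to checksum
  float64 -> float64, writer required: price aligns to price
  int64 -> int64, writer optional: attempts aligns to attempts
  float64 -> float64, writer required: score aligns to score
  writer version: unknown to reader
  => backward: COMPATIBLE
remaining Device differences; none change what is asked:
  enum Channel (field role in record Device): symbol EMAIL removed -> no rule fires on it in Device's dialect; the asked verdict holds
  removed field version from record Device -> no rule fires on it in Device's dialect; the asked verdict holds


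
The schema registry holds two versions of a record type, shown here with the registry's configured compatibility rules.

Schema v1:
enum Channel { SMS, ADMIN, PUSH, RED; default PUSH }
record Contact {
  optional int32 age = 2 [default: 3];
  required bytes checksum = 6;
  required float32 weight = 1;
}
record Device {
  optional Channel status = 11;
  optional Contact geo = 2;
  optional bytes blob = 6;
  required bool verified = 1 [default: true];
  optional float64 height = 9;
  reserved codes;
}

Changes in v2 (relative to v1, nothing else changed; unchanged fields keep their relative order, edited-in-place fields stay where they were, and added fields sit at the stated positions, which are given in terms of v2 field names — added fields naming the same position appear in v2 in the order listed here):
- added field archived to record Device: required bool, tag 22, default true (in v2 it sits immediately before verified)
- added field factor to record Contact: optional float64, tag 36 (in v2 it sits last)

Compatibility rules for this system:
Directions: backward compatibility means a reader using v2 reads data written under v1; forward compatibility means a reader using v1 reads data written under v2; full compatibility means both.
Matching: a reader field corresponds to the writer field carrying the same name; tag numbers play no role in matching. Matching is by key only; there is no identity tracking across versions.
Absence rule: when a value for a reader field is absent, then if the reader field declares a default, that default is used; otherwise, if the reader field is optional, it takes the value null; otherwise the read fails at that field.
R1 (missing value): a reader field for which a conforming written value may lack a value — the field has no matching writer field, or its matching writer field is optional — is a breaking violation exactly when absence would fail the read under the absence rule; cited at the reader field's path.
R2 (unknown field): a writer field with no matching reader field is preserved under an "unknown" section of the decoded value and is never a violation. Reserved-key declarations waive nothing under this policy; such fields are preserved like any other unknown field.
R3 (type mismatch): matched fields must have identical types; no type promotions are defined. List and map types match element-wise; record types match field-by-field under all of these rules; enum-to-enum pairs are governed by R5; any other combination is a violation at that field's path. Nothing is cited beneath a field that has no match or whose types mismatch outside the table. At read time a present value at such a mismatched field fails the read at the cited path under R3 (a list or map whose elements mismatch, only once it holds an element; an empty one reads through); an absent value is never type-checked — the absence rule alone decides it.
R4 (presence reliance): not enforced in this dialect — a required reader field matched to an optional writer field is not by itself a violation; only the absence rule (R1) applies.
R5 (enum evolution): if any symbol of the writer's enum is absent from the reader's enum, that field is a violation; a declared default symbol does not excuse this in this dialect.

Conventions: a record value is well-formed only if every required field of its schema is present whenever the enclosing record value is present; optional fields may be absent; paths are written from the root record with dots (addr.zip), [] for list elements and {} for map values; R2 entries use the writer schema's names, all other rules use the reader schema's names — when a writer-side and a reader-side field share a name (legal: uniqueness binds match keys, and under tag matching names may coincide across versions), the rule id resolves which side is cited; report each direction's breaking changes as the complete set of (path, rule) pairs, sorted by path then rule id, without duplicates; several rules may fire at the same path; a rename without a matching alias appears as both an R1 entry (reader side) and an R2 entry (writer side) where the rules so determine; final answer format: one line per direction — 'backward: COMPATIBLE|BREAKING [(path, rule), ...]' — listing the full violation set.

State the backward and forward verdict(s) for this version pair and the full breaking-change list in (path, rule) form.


the writer's type comes first in each Device pair
backward on Device — v2 reading data written by v1:
  writer optional, Channel -> Channel: reader status maps from writer status
  writer optional, Contact -> Contact: reader geo maps from writer geo
  writer optional, bytes -> bytes: reader blob maps from writer blob
  no writer field matches reader archived
  writer required, bool -> bool: reader verified maps from writer verified
  writer optional, float64 -> float64: reader height maps from writer height
  writer optional, int32 -> int32: reader geo.age maps from writer geo.age
  writer required, bytes -> bytes: reader geo.checksum maps from writer geo.checksum
  writer required, float32 -> float32: reader geo.weight maps from writer geo.weight
  no writer field matches reader geo.factor
  nothing fires on Device: backward is COMPATIBLE
forward on Device — v1 reading data written by v2:
  writer optional, Channel -> Channel: reader status maps from writer status
  writer optional, Contact -> Contact: reader geo maps from writer geo
  writer optional, bytes -> bytes: reader blob maps from writer blob
  writer required, bool -> bool: reader verified maps from writer verified
  writer optional, float64 -> float64: reader height maps from writer height
  writer field archived has no reader counterpart
  writer optional, int32 -> int32: reader geo.age maps from writer geo.age
  writer required, bytes -> bytes: reader geo.checksum maps from writer geo.checksum
  writer required, float32 -> float32: reader geo.weight maps from writer geo.weight
  writer field geo.factor has no reader counterpart
  nothing fires on Device: forward is COMPATIBLE

backward: COMPATIBLE []; forward: COMPATIBLE []


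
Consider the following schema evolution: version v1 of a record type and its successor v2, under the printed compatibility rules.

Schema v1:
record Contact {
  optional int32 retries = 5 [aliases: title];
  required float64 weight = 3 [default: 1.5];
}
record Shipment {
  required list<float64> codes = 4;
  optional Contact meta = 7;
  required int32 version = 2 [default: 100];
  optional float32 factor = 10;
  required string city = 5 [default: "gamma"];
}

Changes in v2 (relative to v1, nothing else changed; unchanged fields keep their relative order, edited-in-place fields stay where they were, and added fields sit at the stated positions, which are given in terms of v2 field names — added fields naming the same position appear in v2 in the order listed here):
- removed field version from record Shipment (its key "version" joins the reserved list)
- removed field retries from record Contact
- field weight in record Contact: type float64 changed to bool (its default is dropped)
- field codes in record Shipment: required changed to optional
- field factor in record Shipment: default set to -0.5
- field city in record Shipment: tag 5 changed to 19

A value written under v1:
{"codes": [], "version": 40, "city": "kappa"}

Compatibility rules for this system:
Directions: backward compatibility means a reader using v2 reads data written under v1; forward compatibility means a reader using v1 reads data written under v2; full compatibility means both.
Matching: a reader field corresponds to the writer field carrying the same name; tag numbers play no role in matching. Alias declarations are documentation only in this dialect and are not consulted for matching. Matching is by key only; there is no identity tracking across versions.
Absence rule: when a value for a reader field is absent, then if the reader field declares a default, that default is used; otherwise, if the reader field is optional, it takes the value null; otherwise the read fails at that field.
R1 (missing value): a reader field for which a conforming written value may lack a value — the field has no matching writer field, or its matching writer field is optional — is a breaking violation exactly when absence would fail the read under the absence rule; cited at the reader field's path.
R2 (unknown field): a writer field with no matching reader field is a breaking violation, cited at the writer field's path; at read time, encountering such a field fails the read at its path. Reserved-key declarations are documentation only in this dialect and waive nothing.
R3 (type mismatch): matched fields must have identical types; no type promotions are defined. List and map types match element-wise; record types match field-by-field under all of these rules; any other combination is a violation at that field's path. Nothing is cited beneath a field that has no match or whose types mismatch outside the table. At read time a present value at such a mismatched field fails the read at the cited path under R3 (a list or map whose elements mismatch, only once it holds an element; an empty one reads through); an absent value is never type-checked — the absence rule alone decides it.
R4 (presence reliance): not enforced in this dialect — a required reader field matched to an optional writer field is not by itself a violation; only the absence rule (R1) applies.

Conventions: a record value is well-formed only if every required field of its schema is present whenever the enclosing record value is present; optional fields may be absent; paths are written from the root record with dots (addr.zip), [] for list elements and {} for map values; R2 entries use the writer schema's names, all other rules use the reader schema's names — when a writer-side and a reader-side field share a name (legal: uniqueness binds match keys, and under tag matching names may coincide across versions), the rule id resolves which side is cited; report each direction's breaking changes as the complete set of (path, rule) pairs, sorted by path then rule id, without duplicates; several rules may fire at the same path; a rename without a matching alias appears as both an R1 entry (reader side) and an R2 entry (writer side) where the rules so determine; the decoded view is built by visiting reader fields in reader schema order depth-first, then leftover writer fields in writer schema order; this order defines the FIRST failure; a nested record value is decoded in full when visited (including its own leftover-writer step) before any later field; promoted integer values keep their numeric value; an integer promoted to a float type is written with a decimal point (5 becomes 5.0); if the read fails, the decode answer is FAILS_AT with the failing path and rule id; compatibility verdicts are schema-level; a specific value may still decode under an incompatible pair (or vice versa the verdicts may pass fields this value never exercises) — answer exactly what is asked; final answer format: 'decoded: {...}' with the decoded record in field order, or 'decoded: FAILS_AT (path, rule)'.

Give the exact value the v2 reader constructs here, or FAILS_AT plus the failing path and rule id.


decoded: FAILS_AT (version, R2)

the writer's type comes first in each Shipment pair
decoding the Shipment value with the v2 reader:
  codes := []
  meta := null (not supplied -> null)
  factor := -0.5 (no value, default fills)
  city := "kappa"
  read fails at version under R2 (unknown field)
  => FAILS_AT (version, R2)
the rest of the Shipment diff is inert for this question:
  removed field retries from record Contact -> schema-level compatibility only; this Shipment value's decode is unchanged
  field weight in record Contact: type float64 changed to bool (its default is dropped) -> schema-level compatibility only; this Shipment value's decode is unchanged
  field codes in record Shipment: required changed to optional -> schema-level compatibility only; this Shipment value's decode is unchanged
  field factor in record Shipment: default set to -0.5 -> triggers nothing under the printed rules; the Shipment answer is the same either way
  field city in record Shipment: tag 5 changed to 19 -> triggers nothing under the printed rules; the Shipment answer is the same either way


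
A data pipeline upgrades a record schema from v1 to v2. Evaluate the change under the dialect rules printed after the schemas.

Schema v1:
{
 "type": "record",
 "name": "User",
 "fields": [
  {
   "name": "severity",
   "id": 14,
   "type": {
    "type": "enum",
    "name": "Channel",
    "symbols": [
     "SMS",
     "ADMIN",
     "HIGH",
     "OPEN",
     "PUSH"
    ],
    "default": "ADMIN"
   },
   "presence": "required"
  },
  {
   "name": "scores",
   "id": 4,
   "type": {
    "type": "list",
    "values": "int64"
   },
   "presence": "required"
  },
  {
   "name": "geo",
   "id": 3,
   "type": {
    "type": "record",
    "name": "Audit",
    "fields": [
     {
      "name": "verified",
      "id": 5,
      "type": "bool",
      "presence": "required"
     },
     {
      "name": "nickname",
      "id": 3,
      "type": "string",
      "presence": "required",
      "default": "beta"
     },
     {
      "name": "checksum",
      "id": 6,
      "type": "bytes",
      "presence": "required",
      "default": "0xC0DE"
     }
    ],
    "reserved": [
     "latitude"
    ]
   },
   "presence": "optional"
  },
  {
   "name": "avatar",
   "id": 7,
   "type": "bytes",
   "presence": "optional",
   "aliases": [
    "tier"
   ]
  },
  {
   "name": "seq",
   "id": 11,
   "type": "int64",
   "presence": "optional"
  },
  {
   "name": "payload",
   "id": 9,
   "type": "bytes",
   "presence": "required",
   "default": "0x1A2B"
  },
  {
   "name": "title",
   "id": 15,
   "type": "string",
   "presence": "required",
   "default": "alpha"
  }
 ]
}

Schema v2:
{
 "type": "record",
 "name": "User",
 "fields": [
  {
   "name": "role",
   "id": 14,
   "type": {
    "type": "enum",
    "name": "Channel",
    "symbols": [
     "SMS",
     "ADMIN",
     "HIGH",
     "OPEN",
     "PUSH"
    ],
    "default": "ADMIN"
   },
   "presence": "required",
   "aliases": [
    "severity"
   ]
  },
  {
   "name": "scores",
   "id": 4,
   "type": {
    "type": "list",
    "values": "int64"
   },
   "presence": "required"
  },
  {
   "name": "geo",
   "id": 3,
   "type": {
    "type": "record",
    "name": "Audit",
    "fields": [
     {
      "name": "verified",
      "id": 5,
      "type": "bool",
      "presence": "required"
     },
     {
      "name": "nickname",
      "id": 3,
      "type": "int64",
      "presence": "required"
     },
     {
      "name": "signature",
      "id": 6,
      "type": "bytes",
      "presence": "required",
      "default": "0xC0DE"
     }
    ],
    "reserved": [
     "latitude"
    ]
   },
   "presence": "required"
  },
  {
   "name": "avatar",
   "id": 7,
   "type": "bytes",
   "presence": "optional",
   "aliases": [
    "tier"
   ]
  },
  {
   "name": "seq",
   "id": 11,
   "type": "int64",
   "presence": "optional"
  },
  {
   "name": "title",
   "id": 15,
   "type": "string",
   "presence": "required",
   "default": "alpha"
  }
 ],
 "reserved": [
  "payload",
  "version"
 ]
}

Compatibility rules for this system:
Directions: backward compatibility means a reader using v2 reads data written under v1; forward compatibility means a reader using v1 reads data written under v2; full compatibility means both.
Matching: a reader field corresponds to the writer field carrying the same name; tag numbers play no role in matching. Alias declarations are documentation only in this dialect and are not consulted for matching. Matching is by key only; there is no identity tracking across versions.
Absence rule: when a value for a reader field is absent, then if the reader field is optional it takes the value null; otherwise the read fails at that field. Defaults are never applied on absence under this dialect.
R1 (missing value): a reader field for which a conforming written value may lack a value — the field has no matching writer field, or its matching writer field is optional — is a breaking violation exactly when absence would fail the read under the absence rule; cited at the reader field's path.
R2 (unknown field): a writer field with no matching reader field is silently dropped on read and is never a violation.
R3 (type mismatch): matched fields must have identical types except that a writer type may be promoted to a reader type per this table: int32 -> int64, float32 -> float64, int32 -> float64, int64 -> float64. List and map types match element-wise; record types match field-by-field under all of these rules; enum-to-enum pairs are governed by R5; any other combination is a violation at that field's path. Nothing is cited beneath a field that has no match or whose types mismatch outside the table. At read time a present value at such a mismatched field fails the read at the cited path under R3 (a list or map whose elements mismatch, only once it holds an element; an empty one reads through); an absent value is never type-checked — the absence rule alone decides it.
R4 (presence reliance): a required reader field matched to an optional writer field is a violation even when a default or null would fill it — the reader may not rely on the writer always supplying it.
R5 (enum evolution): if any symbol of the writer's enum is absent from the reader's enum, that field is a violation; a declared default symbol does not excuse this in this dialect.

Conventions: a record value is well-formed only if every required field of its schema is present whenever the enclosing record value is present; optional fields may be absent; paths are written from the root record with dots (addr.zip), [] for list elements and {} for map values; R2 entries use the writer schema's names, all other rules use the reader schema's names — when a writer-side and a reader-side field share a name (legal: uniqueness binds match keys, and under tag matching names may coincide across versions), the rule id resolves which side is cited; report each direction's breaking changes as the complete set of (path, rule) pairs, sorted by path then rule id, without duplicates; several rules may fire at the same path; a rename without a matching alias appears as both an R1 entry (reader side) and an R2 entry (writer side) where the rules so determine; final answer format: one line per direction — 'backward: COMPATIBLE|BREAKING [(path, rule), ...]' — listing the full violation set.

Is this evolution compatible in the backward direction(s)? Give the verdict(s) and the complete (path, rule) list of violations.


backward: BREAKING [(geo, R1), (geo, R4), (geo.nickname, R3), (geo.signature, R1), (role, R1)]

each type pair in User: writer, then reader
backward analysis of User with v2 as reader and v1 as writer:
  role: no writer-side match
  list<int64> -> list<int64>, writer required: scores aligns to scores
  Audit -> Audit, writer optional: geo aligns to geo
  bytes -> bytes, writer optional: avatar aligns to avatar
  int64 -> int64, writer optional: seq aligns to seq
  string -> string, writer required: title aligns to title
  leftover writer field: severity
  leftover writer field: payload
  bool -> bool, writer required: geo.verified aligns to geo.verified
  string -> int64, writer required: geo.nickname aligns to geo.nickname
  geo.signature: no writer-side match
  leftover writer field: geo.checksum
  violation R1 at geo
  violation R4 at geo
  violation R3 at geo.nickname
  violation R1 at geo.signature
  violation R1 at role
  => backward verdict for User: BREAKING, 5 violation(s)
the other User changes do not affect what is asked:
  removed field payload from record User (its key "payload" joins the reserved list) -> its effect on User is confined to the forward direction, not asked
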